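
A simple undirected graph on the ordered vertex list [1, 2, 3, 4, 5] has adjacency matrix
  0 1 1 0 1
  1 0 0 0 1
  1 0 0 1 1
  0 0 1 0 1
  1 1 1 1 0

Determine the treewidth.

2

A width-2 tree decomposition is:
Bags: B1 = {1, 3, 5}  B2 = {1, 2, 5}  B3 = {3, 4, 5}
Tree: B1–B2, B1–B3
Each bag holds 3 vertices, so the decomposition has width 2, which upper-bounds the treewidth. For the lower bound, the 3 vertices {1, 2, 5} are pairwise adjacent, and any tree decomposition puts a clique entirely inside one bag — forcing width ≥ 2. Therefore the treewidth is 2.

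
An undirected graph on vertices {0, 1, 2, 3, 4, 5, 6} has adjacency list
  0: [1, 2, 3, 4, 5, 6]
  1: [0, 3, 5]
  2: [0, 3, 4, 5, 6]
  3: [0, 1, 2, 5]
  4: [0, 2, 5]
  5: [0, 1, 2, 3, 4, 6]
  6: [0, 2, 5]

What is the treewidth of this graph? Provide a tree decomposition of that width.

Each bag holds 4 vertices, so the decomposition has width 3, which upper-bounds the treewidth. Conversely, {0, 1, 3, 5} is a clique of size 4, and the vertices of any clique must share a bag in every tree decomposition; so some bag has ≥ 4 vertices and tw(G) ≥ 3. Hence tw(G) = 3 exactly.

Treewidth 3.
Bags: B1 = {0, 2, 5, 6}  B2 = {0, 2, 4, 5}  B3 = {0, 2, 3, 5}  B4 = {0, 1, 3, 5}
Tree: B1–B2, B2–B3, B3–B4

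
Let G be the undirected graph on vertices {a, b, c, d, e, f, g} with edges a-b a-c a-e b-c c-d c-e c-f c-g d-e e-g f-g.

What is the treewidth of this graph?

2

A width-2 tree decomposition is:
Bags: B1 = {a, c, e}  B2 = {a, b, c}  B3 = {c, e, g}  B4 = {c, d, e}  B5 = {c, f, g}
Tree: B1–B2, B1–B3, B1–B4, B3–B5
The largest bag has 3 vertices, giving width 2; this decomposition certifies tw(G) ≤ 2. For the lower bound, the 3 vertices {c, e, g} are pairwise adjacent, and any tree decomposition puts a clique entirely inside one bag — forcing width ≥ 2. Combining the bounds, tw(G) = 2.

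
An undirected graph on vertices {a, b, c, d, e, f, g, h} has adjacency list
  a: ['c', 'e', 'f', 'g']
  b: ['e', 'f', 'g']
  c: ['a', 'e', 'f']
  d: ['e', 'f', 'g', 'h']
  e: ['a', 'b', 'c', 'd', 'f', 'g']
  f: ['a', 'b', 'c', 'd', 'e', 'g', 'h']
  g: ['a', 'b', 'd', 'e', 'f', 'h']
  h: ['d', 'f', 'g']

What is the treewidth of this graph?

A width-3 tree decomposition is:
Bags: B1 = {a, e, f, g}  B2 = {d, e, f, g}  B3 = {a, c, e, f}  B4 = {b, e, f, g}  B5 = {d, f, g, h}
Tree: B1–B2, B1–B3, B1–B4, B2–B5
The largest bag has 4 vertices, giving width 3; this decomposition certifies tw(G) ≤ 3. For the lower bound, the 4 vertices {d, e, f, g} are pairwise adjacent, and any tree decomposition puts a clique entirely inside one bag — forcing width ≥ 3. Hence tw(G) = 3 exactly.

3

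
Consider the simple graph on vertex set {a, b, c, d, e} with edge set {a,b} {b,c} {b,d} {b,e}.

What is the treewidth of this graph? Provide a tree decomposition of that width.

Treewidth 1.
One such decomposition:
Bags: B1 = {b, e}  B2 = {b, d}  B3 = {a, b}  B4 = {b, c}
Tree: B1–B2, B1–B3, B1–B4

Each bag holds 2 vertices, so the decomposition has width 1, which upper-bounds the treewidth. Since G has at least one edge (e.g. b–e), it is not an edgeless graph, so tw(G) ≥ 1. The upper and lower bounds meet at 1, so that is the treewidth.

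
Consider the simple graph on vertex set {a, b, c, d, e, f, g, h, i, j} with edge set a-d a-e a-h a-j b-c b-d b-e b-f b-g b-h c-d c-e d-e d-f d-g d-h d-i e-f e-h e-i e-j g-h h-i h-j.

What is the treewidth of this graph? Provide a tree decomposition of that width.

Every bag has size at most 4, so the width is 4 − 1 = 3 and tw(G) ≤ 3. For the lower bound, the 4 vertices {b, d, g, h} are pairwise adjacent, and any tree decomposition puts a clique entirely inside one bag — forcing width ≥ 3. Hence tw(G) = 3 exactly.

Treewidth 3.
Bags: B1 = {a, d, e, h}  B2 = {b, d, e, h}  B3 = {a, e, h, j}  B4 = {b, c, d, e}  B5 = {b, d, g, h}  B6 = {b, d, e, f}  B7 = {d, e, h, i}
Tree: B1–B2, B1–B3, B2–B4, B2–B5, B4–B6, B2–B7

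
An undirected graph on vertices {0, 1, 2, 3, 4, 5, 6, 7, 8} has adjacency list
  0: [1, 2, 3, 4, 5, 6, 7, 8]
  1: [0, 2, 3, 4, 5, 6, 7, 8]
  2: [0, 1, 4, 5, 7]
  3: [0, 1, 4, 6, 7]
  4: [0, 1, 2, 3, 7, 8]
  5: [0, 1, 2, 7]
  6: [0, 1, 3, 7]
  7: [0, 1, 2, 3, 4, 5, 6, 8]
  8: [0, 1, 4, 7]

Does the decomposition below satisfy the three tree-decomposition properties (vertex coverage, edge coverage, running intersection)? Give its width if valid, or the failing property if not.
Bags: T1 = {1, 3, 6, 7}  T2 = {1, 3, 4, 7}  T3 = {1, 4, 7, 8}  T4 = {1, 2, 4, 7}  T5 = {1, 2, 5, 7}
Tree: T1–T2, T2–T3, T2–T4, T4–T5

No — vertex 0 appears in no bag.

A tree decomposition must satisfy three properties: every vertex lies in some bag; for every edge, both endpoints lie together in some bag; and for every vertex, the bags containing it form a connected subtree. Here vertex 0 appears in no bag, so the decomposition is invalid.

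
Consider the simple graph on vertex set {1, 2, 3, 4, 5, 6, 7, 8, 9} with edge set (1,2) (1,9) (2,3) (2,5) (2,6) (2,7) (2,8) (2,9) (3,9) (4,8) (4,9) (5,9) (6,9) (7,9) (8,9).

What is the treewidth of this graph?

2

A width-2 tree decomposition is:
Bags: B1 = {2, 6, 9}  B2 = {1, 2, 9}  B3 = {2, 7, 9}  B4 = {2, 3, 9}  B5 = {2, 8, 9}  B6 = {4, 8, 9}  B7 = {2, 5, 9}
Tree: B1–B2, B2–B3, B3–B4, B4–B5, B5–B6, B3–B7
Each bag holds 3 vertices, so the decomposition has width 2, which upper-bounds the treewidth. For the lower bound, the 3 vertices {1, 2, 9} are pairwise adjacent, and any tree decomposition puts a clique entirely inside one bag — forcing width ≥ 2. Therefore the treewidth is 2.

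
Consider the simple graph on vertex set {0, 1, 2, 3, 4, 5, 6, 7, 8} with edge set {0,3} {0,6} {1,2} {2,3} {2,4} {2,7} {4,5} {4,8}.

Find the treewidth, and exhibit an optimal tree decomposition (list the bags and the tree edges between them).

Treewidth 1.
One such decomposition:
Bags: B1 = {1, 2}  B2 = {2, 4}  B3 = {4, 8}  B4 = {2, 3}  B5 = {0, 3}  B6 = {4, 5}  B7 = {0, 6}  B8 = {2, 7}
Tree: B1–B2, B2–B3, B2–B4, B4–B5, B3–B6, B5–B7, B2–B8

Each bag holds 2 vertices, so the decomposition has width 1, which upper-bounds the treewidth. Any graph with an edge has treewidth ≥ 1, and G has the edge 2–1. Combining the bounds, tw(G) = 1.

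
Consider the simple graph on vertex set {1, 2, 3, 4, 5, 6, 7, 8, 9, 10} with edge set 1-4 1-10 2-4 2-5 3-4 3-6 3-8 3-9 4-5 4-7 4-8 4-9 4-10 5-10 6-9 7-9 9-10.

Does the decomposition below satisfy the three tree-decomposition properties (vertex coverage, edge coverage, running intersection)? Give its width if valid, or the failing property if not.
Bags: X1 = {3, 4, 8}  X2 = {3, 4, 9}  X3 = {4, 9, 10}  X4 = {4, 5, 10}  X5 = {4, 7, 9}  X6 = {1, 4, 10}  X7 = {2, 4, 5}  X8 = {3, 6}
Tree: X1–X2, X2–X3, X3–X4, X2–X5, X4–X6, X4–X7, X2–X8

No — edge (9,6) lies in no bag.

A tree decomposition must satisfy three properties: every vertex lies in some bag; for every edge, both endpoints lie together in some bag; and for every vertex, the bags containing it form a connected subtree. Here edge (9,6) lies in no bag, so the decomposition is invalid.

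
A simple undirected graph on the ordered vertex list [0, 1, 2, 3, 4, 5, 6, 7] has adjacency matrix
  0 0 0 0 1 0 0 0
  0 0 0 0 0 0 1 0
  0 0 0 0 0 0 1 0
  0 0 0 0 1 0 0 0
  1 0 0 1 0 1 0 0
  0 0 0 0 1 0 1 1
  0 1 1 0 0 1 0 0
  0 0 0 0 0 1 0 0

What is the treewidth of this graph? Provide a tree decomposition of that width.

Each bag holds 2 vertices, so the decomposition has width 1, which upper-bounds the treewidth. G has an edge, so its treewidth is at least 1. Therefore the treewidth is 1.

Treewidth 1.
One such decomposition:
Bags: B1 = {2, 6}  B2 = {5, 6}  B3 = {4, 5}  B4 = {0, 4}  B5 = {1, 6}  B6 = {5, 7}  B7 = {3, 4}
Tree: B1–B2, B2–B3, B3–B4, B2–B5, B3–B6, B3–B7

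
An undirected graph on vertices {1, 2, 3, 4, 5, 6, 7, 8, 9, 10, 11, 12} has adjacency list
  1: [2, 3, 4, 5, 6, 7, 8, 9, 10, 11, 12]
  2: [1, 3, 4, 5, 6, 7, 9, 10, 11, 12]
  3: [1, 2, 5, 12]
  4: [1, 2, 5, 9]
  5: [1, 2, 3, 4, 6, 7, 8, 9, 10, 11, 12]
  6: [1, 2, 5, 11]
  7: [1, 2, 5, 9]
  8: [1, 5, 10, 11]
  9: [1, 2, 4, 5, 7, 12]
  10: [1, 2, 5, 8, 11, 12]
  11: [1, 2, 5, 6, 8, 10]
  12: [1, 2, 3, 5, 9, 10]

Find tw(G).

A width-4 tree decomposition is:
Bags: B1 = {1, 2, 4, 5, 9}  B2 = {1, 2, 5, 9, 12}  B3 = {1, 2, 5, 10, 12}  B4 = {1, 2, 3, 5, 12}  B5 = {1, 2, 5, 10, 11}  B6 = {1, 2, 5, 6, 11}  B7 = {1, 2, 5, 7, 9}  B8 = {1, 5, 8, 10, 11}
Tree: B1–B2, B2–B3, B2–B4, B3–B5, B5–B6, B1–B7, B5–B8
Every bag has size at most 5, so the width is 5 − 1 = 4 and tw(G) ≤ 4. Conversely, {1, 5, 8, 10, 11} is a clique of size 5, and the vertices of any clique must share a bag in every tree decomposition; so some bag has ≥ 5 vertices and tw(G) ≥ 4. Hence tw(G) = 4 exactly.

4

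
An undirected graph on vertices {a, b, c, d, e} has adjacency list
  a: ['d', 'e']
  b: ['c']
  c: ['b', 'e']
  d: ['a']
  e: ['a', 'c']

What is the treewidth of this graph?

1

A width-1 tree decomposition is:
Bags: B1 = {a, d}  B2 = {a, e}  B3 = {c, e}  B4 = {b, c}
Tree: B1–B2, B2–B3, B3–B4
The largest bag has 2 vertices, giving width 1; this decomposition certifies tw(G) ≤ 1. Any graph with an edge has treewidth ≥ 1, and G has the edge d–a. Therefore the treewidth is 1.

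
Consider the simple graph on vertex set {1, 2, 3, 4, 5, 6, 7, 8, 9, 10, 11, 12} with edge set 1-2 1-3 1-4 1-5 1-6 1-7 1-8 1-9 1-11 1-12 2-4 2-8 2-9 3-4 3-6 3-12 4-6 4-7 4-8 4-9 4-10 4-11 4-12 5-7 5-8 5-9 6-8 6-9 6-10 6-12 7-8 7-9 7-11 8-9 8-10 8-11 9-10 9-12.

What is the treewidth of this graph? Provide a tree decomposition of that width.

Each bag holds 5 vertices, so the decomposition has width 4, which upper-bounds the treewidth. Conversely, {1, 2, 4, 8, 9} is a clique of size 5, and the vertices of any clique must share a bag in every tree decomposition; so some bag has ≥ 5 vertices and tw(G) ≥ 4. Therefore the treewidth is 4.

Treewidth 4.
One such decomposition:
Bags: B1 = {1, 4, 6, 8, 9}  B2 = {1, 4, 7, 8, 9}  B3 = {1, 4, 6, 9, 12}  B4 = {1, 3, 4, 6, 12}  B5 = {1, 4, 7, 8, 11}  B6 = {1, 5, 7, 8, 9}  B7 = {4, 6, 8, 9, 10}  B8 = {1, 2, 4, 8, 9}
Tree: B1–B2, B1–B3, B3–B4, B2–B5, B2–B6, B1–B7, B2–B8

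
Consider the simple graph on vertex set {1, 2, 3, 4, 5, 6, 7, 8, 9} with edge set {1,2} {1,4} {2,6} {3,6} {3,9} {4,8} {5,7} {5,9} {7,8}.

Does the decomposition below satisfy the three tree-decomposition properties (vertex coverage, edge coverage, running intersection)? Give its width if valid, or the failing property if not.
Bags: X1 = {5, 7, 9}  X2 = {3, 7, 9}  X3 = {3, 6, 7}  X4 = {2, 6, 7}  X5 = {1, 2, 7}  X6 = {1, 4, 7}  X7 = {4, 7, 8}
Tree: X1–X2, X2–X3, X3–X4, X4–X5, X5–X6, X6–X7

Checking the three conditions: (i) the bags cover all of {1, 2, 3, 4, 5, 6, 7, 8, 9}; (ii) for each edge, some bag contains both endpoints; (iii) the bags containing any fixed vertex form a subtree. All hold, so the decomposition is valid with width 3 − 1 = 2.

Yes; width 2.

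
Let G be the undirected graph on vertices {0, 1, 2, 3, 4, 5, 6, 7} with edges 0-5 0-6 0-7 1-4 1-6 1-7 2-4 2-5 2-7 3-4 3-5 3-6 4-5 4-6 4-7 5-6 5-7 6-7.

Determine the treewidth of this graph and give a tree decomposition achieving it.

Treewidth 3.
Bags: B1 = {2, 4, 5, 7}  B2 = {4, 5, 6, 7}  B3 = {1, 4, 6, 7}  B4 = {0, 5, 6, 7}  B5 = {3, 4, 5, 6}
Tree: B1–B2, B2–B3, B2–B4, B2–B5

The largest bag has 4 vertices, giving width 3; this decomposition certifies tw(G) ≤ 3. For the lower bound, the 4 vertices {0, 5, 6, 7} are pairwise adjacent, and any tree decomposition puts a clique entirely inside one bag — forcing width ≥ 3. The upper and lower bounds meet at 3, so that is the treewidth.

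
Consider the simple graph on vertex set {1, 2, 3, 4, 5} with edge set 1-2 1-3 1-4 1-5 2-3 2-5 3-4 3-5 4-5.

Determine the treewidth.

A width-3 tree decomposition is:
Bags: B1 = {1, 2, 3, 5}  B2 = {1, 3, 4, 5}
Tree: B1–B2
Every bag has size at most 4, so the width is 4 − 1 = 3 and tw(G) ≤ 3. Conversely, {1, 2, 3, 5} is a clique of size 4, and the vertices of any clique must share a bag in every tree decomposition; so some bag has ≥ 4 vertices and tw(G) ≥ 3. Hence tw(G) = 3 exactly.

3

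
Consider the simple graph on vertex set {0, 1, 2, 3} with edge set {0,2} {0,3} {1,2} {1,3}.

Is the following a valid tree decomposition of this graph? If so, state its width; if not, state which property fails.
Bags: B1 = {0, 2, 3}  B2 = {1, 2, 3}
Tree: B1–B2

Yes; width 2.

Checking the three conditions: (i) the bags cover all of {0, 1, 2, 3}; (ii) for each edge, some bag contains both endpoints; (iii) the bags containing any fixed vertex form a subtree. All hold, so the decomposition is valid with width 3 − 1 = 2.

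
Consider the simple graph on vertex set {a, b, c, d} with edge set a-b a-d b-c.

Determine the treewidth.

1

A width-1 tree decomposition is:
Bags: B1 = {a, d}  B2 = {a, b}  B3 = {b, c}
Tree: B1–B2, B2–B3
Each bag holds 2 vertices, so the decomposition has width 1, which upper-bounds the treewidth. G has an edge, so its treewidth is at least 1. The upper and lower bounds meet at 1, so that is the treewidth.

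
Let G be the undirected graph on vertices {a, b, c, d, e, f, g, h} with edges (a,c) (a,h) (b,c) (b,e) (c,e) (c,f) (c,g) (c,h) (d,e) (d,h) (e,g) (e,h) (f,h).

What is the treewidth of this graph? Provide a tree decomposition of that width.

Treewidth 2.
One optimal decomposition is:
Bags: B1 = {d, e, h}  B2 = {c, e, h}  B3 = {c, e, g}  B4 = {c, f, h}  B5 = {b, c, e}  B6 = {a, c, h}
Tree: B1–B2, B2–B3, B2–B4, B3–B5, B4–B6

Every bag has size at most 3, so the width is 3 − 1 = 2 and tw(G) ≤ 2. On the other hand G contains the 3-clique {d, e, h}. A clique must lie in a single bag of any decomposition, so no decomposition can have width below 2. Hence tw(G) = 2 exactly.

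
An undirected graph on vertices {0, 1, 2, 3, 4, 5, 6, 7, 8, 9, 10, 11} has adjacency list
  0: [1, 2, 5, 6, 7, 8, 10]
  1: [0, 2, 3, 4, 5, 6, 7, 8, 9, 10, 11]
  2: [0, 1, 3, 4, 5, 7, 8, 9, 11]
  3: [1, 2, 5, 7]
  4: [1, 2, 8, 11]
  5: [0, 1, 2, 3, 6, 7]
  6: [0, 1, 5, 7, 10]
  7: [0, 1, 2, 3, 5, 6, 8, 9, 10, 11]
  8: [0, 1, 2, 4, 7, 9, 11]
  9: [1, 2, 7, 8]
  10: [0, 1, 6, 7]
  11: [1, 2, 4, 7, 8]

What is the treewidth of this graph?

4

A width-4 tree decomposition is:
Bags: B1 = {0, 1, 2, 7, 8}  B2 = {0, 1, 2, 5, 7}  B3 = {1, 2, 7, 8, 11}  B4 = {1, 2, 3, 5, 7}  B5 = {0, 1, 5, 6, 7}  B6 = {1, 2, 4, 8, 11}  B7 = {0, 1, 6, 7, 10}  B8 = {1, 2, 7, 8, 9}
Tree: B1–B2, B1–B3, B2–B4, B2–B5, B3–B6, B5–B7, B3–B8
The largest bag has 5 vertices, giving width 4; this decomposition certifies tw(G) ≤ 4. Conversely, {1, 2, 4, 8, 11} is a clique of size 5, and the vertices of any clique must share a bag in every tree decomposition; so some bag has ≥ 5 vertices and tw(G) ≥ 4. Hence tw(G) = 4 exactly.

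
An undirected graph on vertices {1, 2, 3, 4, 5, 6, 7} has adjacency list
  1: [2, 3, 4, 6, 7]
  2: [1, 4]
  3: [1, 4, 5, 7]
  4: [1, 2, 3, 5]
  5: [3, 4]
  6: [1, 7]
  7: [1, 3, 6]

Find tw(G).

A width-2 tree decomposition is:
Bags: B1 = {1, 2, 4}  B2 = {1, 3, 4}  B3 = {1, 3, 7}  B4 = {1, 6, 7}  B5 = {3, 4, 5}
Tree: B1–B2, B2–B3, B3–B4, B2–B5
Every bag has size at most 3, so the width is 3 − 1 = 2 and tw(G) ≤ 2. For the lower bound, the 3 vertices {1, 2, 4} are pairwise adjacent, and any tree decomposition puts a clique entirely inside one bag — forcing width ≥ 2. The upper and lower bounds meet at 2, so that is the treewidth.

2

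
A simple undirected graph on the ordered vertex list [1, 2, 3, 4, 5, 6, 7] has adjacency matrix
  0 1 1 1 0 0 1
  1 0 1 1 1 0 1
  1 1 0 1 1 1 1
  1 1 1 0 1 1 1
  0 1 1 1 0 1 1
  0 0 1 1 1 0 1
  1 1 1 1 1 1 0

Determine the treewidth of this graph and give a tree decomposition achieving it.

Each bag holds 5 vertices, so the decomposition has width 4, which upper-bounds the treewidth. On the other hand G contains the 5-clique {1, 2, 3, 4, 7}. A clique must lie in a single bag of any decomposition, so no decomposition can have width below 4. Combining the bounds, tw(G) = 4.

Treewidth 4.
One optimal decomposition is:
Bags: B1 = {2, 3, 4, 5, 7}  B2 = {3, 4, 5, 6, 7}  B3 = {1, 2, 3, 4, 7}
Tree: B1–B2, B1–B3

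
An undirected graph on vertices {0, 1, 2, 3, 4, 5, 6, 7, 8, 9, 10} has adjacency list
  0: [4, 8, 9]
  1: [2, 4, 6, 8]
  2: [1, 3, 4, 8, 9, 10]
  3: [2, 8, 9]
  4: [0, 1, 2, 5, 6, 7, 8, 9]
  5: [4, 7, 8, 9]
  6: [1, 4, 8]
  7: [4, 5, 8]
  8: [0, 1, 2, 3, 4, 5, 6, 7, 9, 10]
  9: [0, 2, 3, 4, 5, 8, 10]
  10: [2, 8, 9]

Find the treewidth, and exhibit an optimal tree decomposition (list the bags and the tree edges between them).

Each bag holds 4 vertices, so the decomposition has width 3, which upper-bounds the treewidth. Conversely, {2, 8, 9, 10} is a clique of size 4, and the vertices of any clique must share a bag in every tree decomposition; so some bag has ≥ 4 vertices and tw(G) ≥ 3. Therefore the treewidth is 3.

Treewidth 3.
One such decomposition:
Bags: B1 = {2, 3, 8, 9}  B2 = {2, 4, 8, 9}  B3 = {2, 8, 9, 10}  B4 = {0, 4, 8, 9}  B5 = {1, 2, 4, 8}  B6 = {4, 5, 8, 9}  B7 = {1, 4, 6, 8}  B8 = {4, 5, 7, 8}
Tree: B1–B2, B1–B3, B2–B4, B2–B5, B4–B6, B5–B7, B6–B8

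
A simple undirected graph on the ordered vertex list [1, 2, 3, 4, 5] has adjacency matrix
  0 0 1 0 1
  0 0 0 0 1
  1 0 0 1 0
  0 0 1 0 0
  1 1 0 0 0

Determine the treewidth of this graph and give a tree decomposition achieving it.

Treewidth 1.
Bags: B1 = {3, 4}  B2 = {1, 3}  B3 = {1, 5}  B4 = {2, 5}
Tree: B1–B2, B2–B3, B3–B4

The largest bag has 2 vertices, giving width 1; this decomposition certifies tw(G) ≤ 1. Any graph with an edge has treewidth ≥ 1, and G has the edge 4–3. Combining the bounds, tw(G) = 1.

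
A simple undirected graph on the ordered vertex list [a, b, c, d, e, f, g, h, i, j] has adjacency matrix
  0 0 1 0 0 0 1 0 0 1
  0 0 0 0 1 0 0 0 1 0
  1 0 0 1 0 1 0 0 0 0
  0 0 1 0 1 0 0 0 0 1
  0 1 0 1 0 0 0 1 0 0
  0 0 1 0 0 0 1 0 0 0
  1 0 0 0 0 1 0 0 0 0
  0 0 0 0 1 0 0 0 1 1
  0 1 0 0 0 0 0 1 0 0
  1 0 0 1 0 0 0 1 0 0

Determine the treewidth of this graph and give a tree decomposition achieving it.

Every bag has size at most 3, so the width is 3 − 1 = 2 and tw(G) ≤ 2. Since b–i–h–e–b is a cycle in G, G is not acyclic. Forests are exactly the graphs of treewidth ≤ 1, so tw(G) ≥ 2. The upper and lower bounds meet at 2, so that is the treewidth.

Treewidth 2.
One such decomposition:
Bags: B1 = {b, e, i}  B2 = {e, h, i}  B3 = {d, e, h}  B4 = {d, h, j}  B5 = {c, d, j}  B6 = {a, c, j}  B7 = {a, c, f}  B8 = {a, f, g}
Tree: B1–B2, B2–B3, B3–B4, B4–B5, B5–B6, B6–B7, B7–B8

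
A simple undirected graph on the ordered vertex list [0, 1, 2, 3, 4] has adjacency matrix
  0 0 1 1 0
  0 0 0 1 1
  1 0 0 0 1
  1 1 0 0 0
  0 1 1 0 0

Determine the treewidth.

2

A width-2 tree decomposition is:
Bags: B1 = {1, 2, 4}  B2 = {0, 1, 2}  B3 = {0, 1, 3}
Tree: B1–B2, B2–B3
The largest bag has 3 vertices, giving width 2; this decomposition certifies tw(G) ≤ 2. Since 1–4–2–0–3–1 is a cycle in G, G is not acyclic. Forests are exactly the graphs of treewidth ≤ 1, so tw(G) ≥ 2. Hence tw(G) = 2 exactly.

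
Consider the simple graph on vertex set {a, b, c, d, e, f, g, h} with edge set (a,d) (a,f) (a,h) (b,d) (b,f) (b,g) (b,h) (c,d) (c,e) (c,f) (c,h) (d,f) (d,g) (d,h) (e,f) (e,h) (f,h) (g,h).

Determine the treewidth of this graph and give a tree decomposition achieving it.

Each bag holds 4 vertices, so the decomposition has width 3, which upper-bounds the treewidth. On the other hand G contains the 4-clique {b, d, g, h}. A clique must lie in a single bag of any decomposition, so no decomposition can have width below 3. Therefore the treewidth is 3.

Treewidth 3.
Bags: B1 = {b, d, f, h}  B2 = {c, d, f, h}  B3 = {c, e, f, h}  B4 = {b, d, g, h}  B5 = {a, d, f, h}
Tree: B1–B2, B2–B3, B1–B4, B1–B5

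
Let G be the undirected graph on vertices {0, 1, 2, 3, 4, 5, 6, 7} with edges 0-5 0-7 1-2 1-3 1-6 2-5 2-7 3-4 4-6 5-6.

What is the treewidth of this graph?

A width-2 tree decomposition is:
Bags: B1 = {0, 5, 7}  B2 = {2, 5, 7}  B3 = {2, 5, 6}  B4 = {1, 2, 6}  B5 = {1, 4, 6}  B6 = {1, 3, 4}
Tree: B1–B2, B2–B3, B3–B4, B4–B5, B5–B6
Every bag has size at most 3, so the width is 3 − 1 = 2 and tw(G) ≤ 2. For the lower bound, G contains the cycle 0–7–2–5–0, so G is not a forest; only forests have treewidth ≤ 1, hence tw(G) ≥ 2. Hence tw(G) = 2 exactly.

2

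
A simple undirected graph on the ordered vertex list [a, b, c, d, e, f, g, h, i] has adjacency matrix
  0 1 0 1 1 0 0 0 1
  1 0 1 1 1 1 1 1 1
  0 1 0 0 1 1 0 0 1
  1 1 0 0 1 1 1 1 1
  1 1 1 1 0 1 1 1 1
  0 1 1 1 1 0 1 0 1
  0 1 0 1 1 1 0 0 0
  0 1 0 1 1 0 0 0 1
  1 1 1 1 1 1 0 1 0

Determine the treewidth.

4

A width-4 tree decomposition is:
Bags: B1 = {b, c, e, f, i}  B2 = {b, d, e, f, i}  B3 = {b, d, e, h, i}  B4 = {a, b, d, e, i}  B5 = {b, d, e, f, g}
Tree: B1–B2, B2–B3, B2–B4, B2–B5
Every bag has size at most 5, so the width is 5 − 1 = 4 and tw(G) ≤ 4. For the lower bound, the 5 vertices {b, d, e, f, g} are pairwise adjacent, and any tree decomposition puts a clique entirely inside one bag — forcing width ≥ 4. Combining the bounds, tw(G) = 4.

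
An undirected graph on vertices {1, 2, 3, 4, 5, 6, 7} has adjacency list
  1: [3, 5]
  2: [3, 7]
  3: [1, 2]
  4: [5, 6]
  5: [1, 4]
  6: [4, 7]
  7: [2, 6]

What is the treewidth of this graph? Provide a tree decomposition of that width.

Treewidth 2.
One such decomposition:
Bags: B1 = {2, 6, 7}  B2 = {2, 4, 6}  B3 = {2, 4, 5}  B4 = {1, 2, 5}  B5 = {1, 2, 3}
Tree: B1–B2, B2–B3, B3–B4, B4–B5

Every bag has size at most 3, so the width is 3 − 1 = 2 and tw(G) ≤ 2. Since 2–7–6–4–5–1–3–2 is a cycle in G, G is not acyclic. Forests are exactly the graphs of treewidth ≤ 1, so tw(G) ≥ 2. Combining the bounds, tw(G) = 2.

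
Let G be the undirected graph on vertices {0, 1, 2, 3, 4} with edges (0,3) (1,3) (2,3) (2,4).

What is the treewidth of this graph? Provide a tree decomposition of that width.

Treewidth 1.
Bags: B1 = {0, 3}  B2 = {1, 3}  B3 = {2, 3}  B4 = {2, 4}
Tree: B1–B2, B1–B3, B3–B4

The largest bag has 2 vertices, giving width 1; this decomposition certifies tw(G) ≤ 1. Any graph with an edge has treewidth ≥ 1, and G has the edge 3–0. Combining the bounds, tw(G) = 1.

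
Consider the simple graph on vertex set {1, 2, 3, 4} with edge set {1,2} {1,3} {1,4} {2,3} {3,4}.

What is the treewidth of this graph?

A width-2 tree decomposition is:
Bags: B1 = {1, 2, 3}  B2 = {1, 3, 4}
Tree: B1–B2
Each bag holds 3 vertices, so the decomposition has width 2, which upper-bounds the treewidth. For the lower bound, the 3 vertices {1, 2, 3} are pairwise adjacent, and any tree decomposition puts a clique entirely inside one bag — forcing width ≥ 2. Hence tw(G) = 2 exactly.

2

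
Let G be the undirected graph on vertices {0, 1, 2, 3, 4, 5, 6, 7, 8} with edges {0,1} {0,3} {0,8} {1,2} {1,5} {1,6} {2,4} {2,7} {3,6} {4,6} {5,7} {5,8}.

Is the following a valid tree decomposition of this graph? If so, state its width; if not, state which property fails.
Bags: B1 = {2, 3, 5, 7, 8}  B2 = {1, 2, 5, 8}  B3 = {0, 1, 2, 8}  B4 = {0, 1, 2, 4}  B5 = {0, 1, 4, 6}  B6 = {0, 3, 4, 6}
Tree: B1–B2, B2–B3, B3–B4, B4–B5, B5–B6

A tree decomposition must satisfy three properties: every vertex lies in some bag; for every edge, both endpoints lie together in some bag; and for every vertex, the bags containing it form a connected subtree. Here bags containing vertex 3 are not connected in the tree, so the decomposition is invalid.

No — bags containing vertex 3 are not connected in the tree.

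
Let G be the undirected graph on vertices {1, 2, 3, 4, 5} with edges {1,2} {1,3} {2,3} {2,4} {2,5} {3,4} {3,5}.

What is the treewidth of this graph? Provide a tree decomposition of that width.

Every bag has size at most 3, so the width is 3 − 1 = 2 and tw(G) ≤ 2. Conversely, {1, 2, 3} is a clique of size 3, and the vertices of any clique must share a bag in every tree decomposition; so some bag has ≥ 3 vertices and tw(G) ≥ 2. Therefore the treewidth is 2.

Treewidth 2.
One optimal decomposition is:
Bags: B1 = {2, 3, 4}  B2 = {1, 2, 3}  B3 = {2, 3, 5}
Tree: B1–B2, B2–B3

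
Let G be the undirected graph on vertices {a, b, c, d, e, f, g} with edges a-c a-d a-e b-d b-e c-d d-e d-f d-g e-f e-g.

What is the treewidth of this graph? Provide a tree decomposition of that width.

Every bag has size at most 3, so the width is 3 − 1 = 2 and tw(G) ≤ 2. Conversely, {d, e, g} is a clique of size 3, and the vertices of any clique must share a bag in every tree decomposition; so some bag has ≥ 3 vertices and tw(G) ≥ 2. Therefore the treewidth is 2.

Treewidth 2.
Bags: B1 = {a, d, e}  B2 = {d, e, f}  B3 = {d, e, g}  B4 = {a, c, d}  B5 = {b, d, e}
Tree: B1–B2, B2–B3, B1–B4, B3–B5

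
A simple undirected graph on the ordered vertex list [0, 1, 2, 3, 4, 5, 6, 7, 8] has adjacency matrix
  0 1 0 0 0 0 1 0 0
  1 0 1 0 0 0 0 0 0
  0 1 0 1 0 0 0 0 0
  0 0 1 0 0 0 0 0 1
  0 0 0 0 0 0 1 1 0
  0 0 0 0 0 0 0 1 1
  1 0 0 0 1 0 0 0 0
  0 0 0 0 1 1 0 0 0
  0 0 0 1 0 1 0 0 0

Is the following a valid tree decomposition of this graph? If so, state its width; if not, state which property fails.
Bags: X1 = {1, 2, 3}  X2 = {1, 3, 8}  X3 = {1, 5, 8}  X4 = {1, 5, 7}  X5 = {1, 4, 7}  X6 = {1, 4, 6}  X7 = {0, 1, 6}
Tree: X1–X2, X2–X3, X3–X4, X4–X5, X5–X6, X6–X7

Yes; width 2.

Every vertex of G appears in some bag (union = {0, 1, 2, 3, 4, 5, 6, 7, 8}); every edge is covered by a bag; and for each vertex v the set of bags containing v is connected in the bag tree. The decomposition is therefore valid. The largest bag has 3 vertices, so the width is 2.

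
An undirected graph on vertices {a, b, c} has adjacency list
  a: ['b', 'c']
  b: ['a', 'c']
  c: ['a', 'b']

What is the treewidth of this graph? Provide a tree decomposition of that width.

A single bag containing all 3 vertices is trivially a valid decomposition of width 2. On the other hand G contains the 3-clique {a, b, c}. A clique must lie in a single bag of any decomposition, so no decomposition can have width below 2. Hence tw(G) = 2 exactly.

Treewidth 2.
One optimal decomposition is:
Bags: B1 = {a, b, c}
Tree: (single bag)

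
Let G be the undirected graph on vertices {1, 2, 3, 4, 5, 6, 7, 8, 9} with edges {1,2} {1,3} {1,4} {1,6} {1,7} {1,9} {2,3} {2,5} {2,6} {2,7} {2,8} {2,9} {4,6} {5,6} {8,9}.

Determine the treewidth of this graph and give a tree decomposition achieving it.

Treewidth 2.
One such decomposition:
Bags: B1 = {1, 2, 9}  B2 = {1, 2, 6}  B3 = {2, 5, 6}  B4 = {1, 2, 7}  B5 = {1, 4, 6}  B6 = {1, 2, 3}  B7 = {2, 8, 9}
Tree: B1–B2, B2–B3, B2–B4, B2–B5, B4–B6, B1–B7

Each bag holds 3 vertices, so the decomposition has width 2, which upper-bounds the treewidth. For the lower bound, the 3 vertices {2, 8, 9} are pairwise adjacent, and any tree decomposition puts a clique entirely inside one bag — forcing width ≥ 2. The upper and lower bounds meet at 2, so that is the treewidth.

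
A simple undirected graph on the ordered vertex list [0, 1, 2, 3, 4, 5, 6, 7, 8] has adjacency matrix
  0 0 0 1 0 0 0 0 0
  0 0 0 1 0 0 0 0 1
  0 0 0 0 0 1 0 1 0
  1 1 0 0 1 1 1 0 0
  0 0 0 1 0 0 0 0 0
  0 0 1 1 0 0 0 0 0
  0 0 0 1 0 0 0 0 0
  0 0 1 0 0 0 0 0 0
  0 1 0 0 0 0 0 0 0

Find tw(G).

A width-1 tree decomposition is:
Bags: B1 = {3, 5}  B2 = {0, 3}  B3 = {3, 6}  B4 = {1, 3}  B5 = {2, 5}  B6 = {3, 4}  B7 = {2, 7}  B8 = {1, 8}
Tree: B1–B2, B1–B3, B3–B4, B1–B5, B2–B6, B5–B7, B4–B8
Every bag has size at most 2, so the width is 2 − 1 = 1 and tw(G) ≤ 1. Since G has at least one edge (e.g. 3–5), it is not an edgeless graph, so tw(G) ≥ 1. Combining the bounds, tw(G) = 1.

1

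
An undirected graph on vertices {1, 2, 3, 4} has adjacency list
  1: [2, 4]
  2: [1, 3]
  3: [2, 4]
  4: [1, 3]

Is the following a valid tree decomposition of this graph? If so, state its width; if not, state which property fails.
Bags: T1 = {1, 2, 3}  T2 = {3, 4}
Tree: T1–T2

A tree decomposition must satisfy three properties: every vertex lies in some bag; for every edge, both endpoints lie together in some bag; and for every vertex, the bags containing it form a connected subtree. Here edge (1,4) lies in no bag, so the decomposition is invalid.

No — edge (1,4) lies in no bag.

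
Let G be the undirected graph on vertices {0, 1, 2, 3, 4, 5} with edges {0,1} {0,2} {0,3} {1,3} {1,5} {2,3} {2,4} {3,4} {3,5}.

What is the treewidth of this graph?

A width-2 tree decomposition is:
Bags: B1 = {0, 2, 3}  B2 = {0, 1, 3}  B3 = {2, 3, 4}  B4 = {1, 3, 5}
Tree: B1–B2, B1–B3, B2–B4
Every bag has size at most 3, so the width is 3 − 1 = 2 and tw(G) ≤ 2. For the lower bound, the 3 vertices {0, 1, 3} are pairwise adjacent, and any tree decomposition puts a clique entirely inside one bag — forcing width ≥ 2. Combining the bounds, tw(G) = 2.

2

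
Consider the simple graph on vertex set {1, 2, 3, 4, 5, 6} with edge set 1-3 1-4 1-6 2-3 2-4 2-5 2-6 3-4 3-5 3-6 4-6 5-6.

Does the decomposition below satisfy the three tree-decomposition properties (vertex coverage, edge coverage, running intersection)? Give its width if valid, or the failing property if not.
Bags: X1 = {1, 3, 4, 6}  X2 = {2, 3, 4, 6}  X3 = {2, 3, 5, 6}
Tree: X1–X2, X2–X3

Yes; width 3.

Vertex coverage: the bags together contain {1, 2, 3, 4, 5, 6}, the full vertex set. Edge coverage: each edge of G has both endpoints in at least one bag. Running intersection: for every vertex, the bags containing it form a connected subtree. All three properties hold, so this is a valid tree decomposition of width max|bag| − 1 = 3, and hence tw(G) ≤ 3.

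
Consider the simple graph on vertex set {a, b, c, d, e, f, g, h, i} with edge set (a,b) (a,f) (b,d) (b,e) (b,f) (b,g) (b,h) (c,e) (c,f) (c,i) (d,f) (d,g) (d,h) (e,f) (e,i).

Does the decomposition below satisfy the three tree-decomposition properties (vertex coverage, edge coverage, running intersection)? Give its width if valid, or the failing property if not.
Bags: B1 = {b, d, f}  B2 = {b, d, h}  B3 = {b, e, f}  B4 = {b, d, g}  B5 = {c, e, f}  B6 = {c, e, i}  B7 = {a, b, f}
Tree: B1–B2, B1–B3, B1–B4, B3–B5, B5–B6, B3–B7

Yes; width 2.

Checking the three conditions: (i) the bags cover all of {a, b, c, d, e, f, g, h, i}; (ii) for each edge, some bag contains both endpoints; (iii) the bags containing any fixed vertex form a subtree. All hold, so the decomposition is valid with width 3 − 1 = 2.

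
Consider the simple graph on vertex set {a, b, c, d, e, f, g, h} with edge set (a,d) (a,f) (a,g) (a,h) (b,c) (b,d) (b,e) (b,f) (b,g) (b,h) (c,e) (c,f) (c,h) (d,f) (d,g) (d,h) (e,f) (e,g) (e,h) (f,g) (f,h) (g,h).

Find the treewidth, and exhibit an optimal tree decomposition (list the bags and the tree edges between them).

Treewidth 4.
One such decomposition:
Bags: B1 = {a, d, f, g, h}  B2 = {b, d, f, g, h}  B3 = {b, e, f, g, h}  B4 = {b, c, e, f, h}
Tree: B1–B2, B2–B3, B3–B4

The largest bag has 5 vertices, giving width 4; this decomposition certifies tw(G) ≤ 4. On the other hand G contains the 5-clique {a, d, f, g, h}. A clique must lie in a single bag of any decomposition, so no decomposition can have width below 4. The upper and lower bounds meet at 4, so that is the treewidth.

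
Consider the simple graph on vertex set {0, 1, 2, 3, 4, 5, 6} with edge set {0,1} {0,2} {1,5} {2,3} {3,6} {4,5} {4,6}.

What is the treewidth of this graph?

A width-2 tree decomposition is:
Bags: B1 = {4, 5, 6}  B2 = {1, 5, 6}  B3 = {0, 1, 6}  B4 = {0, 2, 6}  B5 = {2, 3, 6}
Tree: B1–B2, B2–B3, B3–B4, B4–B5
The largest bag has 3 vertices, giving width 2; this decomposition certifies tw(G) ≤ 2. The edges 6–4–5–1–0–2–3–6 form a cycle, so G is not a tree and its treewidth is at least 2. Combining the bounds, tw(G) = 2.

2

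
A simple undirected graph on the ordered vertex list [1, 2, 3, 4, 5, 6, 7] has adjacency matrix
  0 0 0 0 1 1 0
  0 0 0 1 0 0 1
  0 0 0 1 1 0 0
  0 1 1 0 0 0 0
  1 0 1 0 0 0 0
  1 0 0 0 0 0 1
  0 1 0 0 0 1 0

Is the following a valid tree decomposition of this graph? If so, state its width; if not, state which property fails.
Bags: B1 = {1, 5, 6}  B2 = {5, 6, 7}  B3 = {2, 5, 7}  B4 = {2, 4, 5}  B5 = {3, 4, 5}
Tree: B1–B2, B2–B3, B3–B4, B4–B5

Checking the three conditions: (i) the bags cover all of {1, 2, 3, 4, 5, 6, 7}; (ii) for each edge, some bag contains both endpoints; (iii) the bags containing any fixed vertex form a subtree. All hold, so the decomposition is valid with width 3 − 1 = 2.

Yes; width 2.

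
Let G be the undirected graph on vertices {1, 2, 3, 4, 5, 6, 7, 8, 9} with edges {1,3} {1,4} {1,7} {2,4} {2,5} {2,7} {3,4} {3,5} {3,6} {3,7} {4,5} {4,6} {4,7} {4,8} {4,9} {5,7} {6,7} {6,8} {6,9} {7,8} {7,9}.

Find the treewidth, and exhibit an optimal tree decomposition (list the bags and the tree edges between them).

Treewidth 3.
Bags: B1 = {3, 4, 6, 7}  B2 = {4, 6, 7, 8}  B3 = {1, 3, 4, 7}  B4 = {3, 4, 5, 7}  B5 = {4, 6, 7, 9}  B6 = {2, 4, 5, 7}
Tree: B1–B2, B1–B3, B1–B4, B1–B5, B4–B6

Each bag holds 4 vertices, so the decomposition has width 3, which upper-bounds the treewidth. On the other hand G contains the 4-clique {4, 6, 7, 8}. A clique must lie in a single bag of any decomposition, so no decomposition can have width below 3. Combining the bounds, tw(G) = 3.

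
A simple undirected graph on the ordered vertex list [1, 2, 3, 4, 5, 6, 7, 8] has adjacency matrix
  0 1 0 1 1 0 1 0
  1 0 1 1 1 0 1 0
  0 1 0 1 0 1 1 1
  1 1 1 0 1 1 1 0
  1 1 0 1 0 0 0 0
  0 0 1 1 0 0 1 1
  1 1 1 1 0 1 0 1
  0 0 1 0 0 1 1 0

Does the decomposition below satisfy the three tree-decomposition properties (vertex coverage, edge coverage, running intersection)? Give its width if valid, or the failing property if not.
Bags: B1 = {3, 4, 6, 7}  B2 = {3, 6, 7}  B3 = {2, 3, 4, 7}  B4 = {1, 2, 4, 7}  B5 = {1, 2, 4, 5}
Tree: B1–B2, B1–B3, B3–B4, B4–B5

A tree decomposition must satisfy three properties: every vertex lies in some bag; for every edge, both endpoints lie together in some bag; and for every vertex, the bags containing it form a connected subtree. Here vertex 8 appears in no bag, so the decomposition is invalid.

No — vertex 8 appears in no bag.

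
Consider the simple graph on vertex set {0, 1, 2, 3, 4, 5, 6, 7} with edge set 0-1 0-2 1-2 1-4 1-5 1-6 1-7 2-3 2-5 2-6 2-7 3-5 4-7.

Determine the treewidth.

A width-2 tree decomposition is:
Bags: B1 = {1, 2, 6}  B2 = {1, 2, 7}  B3 = {1, 4, 7}  B4 = {0, 1, 2}  B5 = {1, 2, 5}  B6 = {2, 3, 5}
Tree: B1–B2, B2–B3, B2–B4, B1–B5, B5–B6
The largest bag has 3 vertices, giving width 2; this decomposition certifies tw(G) ≤ 2. Conversely, {0, 1, 2} is a clique of size 3, and the vertices of any clique must share a bag in every tree decomposition; so some bag has ≥ 3 vertices and tw(G) ≥ 2. Hence tw(G) = 2 exactly.

2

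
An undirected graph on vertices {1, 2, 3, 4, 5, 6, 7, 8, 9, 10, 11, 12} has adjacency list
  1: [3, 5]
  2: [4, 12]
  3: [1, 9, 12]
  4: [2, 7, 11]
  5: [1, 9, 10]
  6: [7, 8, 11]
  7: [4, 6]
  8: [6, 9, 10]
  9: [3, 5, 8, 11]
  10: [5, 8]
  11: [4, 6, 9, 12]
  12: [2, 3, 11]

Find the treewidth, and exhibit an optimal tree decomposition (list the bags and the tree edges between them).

Treewidth 3.
One optimal decomposition is:
Bags: B1 = {1, 5, 8, 10}  B2 = {1, 5, 8, 9}  B3 = {1, 3, 8, 9}  B4 = {3, 6, 8, 9}  B5 = {3, 6, 9, 11}  B6 = {3, 6, 11, 12}  B7 = {6, 7, 11, 12}  B8 = {4, 7, 11, 12}  B9 = {2, 4, 7, 12}
Tree: B1–B2, B2–B3, B3–B4, B4–B5, B5–B6, B6–B7, B7–B8, B8–B9

Each bag holds 4 vertices, so the decomposition has width 3, which upper-bounds the treewidth. For the lower bound: the 4 vertex sets {1,5,10}, {8}, {9}, {3,6,11,12} are disjoint, each induces a connected subgraph, and every pair is joined by at least one edge of G. Contracting each set to a single vertex therefore yields K_{4} as a minor, and since treewidth is minor-monotone, tw(G) ≥ tw(K_{4}) = 3. The upper and lower bounds meet at 3, so that is the treewidth.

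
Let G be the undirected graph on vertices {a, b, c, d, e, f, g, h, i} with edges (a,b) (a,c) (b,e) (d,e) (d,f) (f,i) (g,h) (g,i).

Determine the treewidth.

A width-1 tree decomposition is:
Bags: B1 = {a, c}  B2 = {a, b}  B3 = {b, e}  B4 = {d, e}  B5 = {d, f}  B6 = {f, i}  B7 = {g, i}  B8 = {g, h}
Tree: B1–B2, B2–B3, B3–B4, B4–B5, B5–B6, B6–B7, B7–B8
Each bag holds 2 vertices, so the decomposition has width 1, which upper-bounds the treewidth. Any graph with an edge has treewidth ≥ 1, and G has the edge c–a. The upper and lower bounds meet at 1, so that is the treewidth.

1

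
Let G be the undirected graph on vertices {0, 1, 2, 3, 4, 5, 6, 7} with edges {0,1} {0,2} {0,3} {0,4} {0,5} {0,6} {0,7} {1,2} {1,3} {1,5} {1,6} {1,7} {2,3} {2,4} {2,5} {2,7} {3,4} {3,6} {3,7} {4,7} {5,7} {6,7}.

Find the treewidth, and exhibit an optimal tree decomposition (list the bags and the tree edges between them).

The largest bag has 5 vertices, giving width 4; this decomposition certifies tw(G) ≤ 4. Conversely, {0, 1, 2, 3, 7} is a clique of size 5, and the vertices of any clique must share a bag in every tree decomposition; so some bag has ≥ 5 vertices and tw(G) ≥ 4. Hence tw(G) = 4 exactly.

Treewidth 4.
One such decomposition:
Bags: B1 = {0, 1, 2, 3, 7}  B2 = {0, 1, 3, 6, 7}  B3 = {0, 1, 2, 5, 7}  B4 = {0, 2, 3, 4, 7}
Tree: B1–B2, B1–B3, B1–B4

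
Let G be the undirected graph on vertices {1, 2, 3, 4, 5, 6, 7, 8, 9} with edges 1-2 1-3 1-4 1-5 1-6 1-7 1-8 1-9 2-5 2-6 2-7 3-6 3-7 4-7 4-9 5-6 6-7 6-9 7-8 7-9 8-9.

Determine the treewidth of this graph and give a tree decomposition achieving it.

The largest bag has 4 vertices, giving width 3; this decomposition certifies tw(G) ≤ 3. For the lower bound, the 4 vertices {1, 2, 5, 6} are pairwise adjacent, and any tree decomposition puts a clique entirely inside one bag — forcing width ≥ 3. The upper and lower bounds meet at 3, so that is the treewidth.

Treewidth 3.
One optimal decomposition is:
Bags: B1 = {1, 6, 7, 9}  B2 = {1, 4, 7, 9}  B3 = {1, 7, 8, 9}  B4 = {1, 2, 6, 7}  B5 = {1, 3, 6, 7}  B6 = {1, 2, 5, 6}
Tree: B1–B2, B1–B3, B1–B4, B4–B5, B4–B6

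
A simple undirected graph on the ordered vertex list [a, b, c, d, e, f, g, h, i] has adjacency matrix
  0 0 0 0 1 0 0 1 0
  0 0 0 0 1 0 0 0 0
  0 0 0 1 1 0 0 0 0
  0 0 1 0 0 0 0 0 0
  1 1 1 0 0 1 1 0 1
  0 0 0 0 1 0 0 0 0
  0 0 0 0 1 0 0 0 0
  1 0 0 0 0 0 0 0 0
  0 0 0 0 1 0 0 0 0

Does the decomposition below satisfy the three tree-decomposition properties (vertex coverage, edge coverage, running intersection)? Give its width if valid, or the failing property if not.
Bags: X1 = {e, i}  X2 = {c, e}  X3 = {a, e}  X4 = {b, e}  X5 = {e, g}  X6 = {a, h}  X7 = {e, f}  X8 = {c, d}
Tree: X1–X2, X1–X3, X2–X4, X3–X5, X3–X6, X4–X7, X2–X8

Every vertex of G appears in some bag (union = {a, b, c, d, e, f, g, h, i}); every edge is covered by a bag; and for each vertex v the set of bags containing v is connected in the bag tree. The decomposition is therefore valid. The largest bag has 2 vertices, so the width is 1.

Yes; width 1.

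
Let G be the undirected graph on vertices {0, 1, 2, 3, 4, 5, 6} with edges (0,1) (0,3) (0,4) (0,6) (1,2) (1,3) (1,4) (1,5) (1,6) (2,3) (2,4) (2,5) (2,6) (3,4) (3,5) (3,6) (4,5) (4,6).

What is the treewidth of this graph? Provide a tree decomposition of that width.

The largest bag has 5 vertices, giving width 4; this decomposition certifies tw(G) ≤ 4. On the other hand G contains the 5-clique {0, 1, 3, 4, 6}. A clique must lie in a single bag of any decomposition, so no decomposition can have width below 4. Hence tw(G) = 4 exactly.

Treewidth 4.
Bags: B1 = {1, 2, 3, 4, 6}  B2 = {0, 1, 3, 4, 6}  B3 = {1, 2, 3, 4, 5}
Tree: B1–B2, B1–B3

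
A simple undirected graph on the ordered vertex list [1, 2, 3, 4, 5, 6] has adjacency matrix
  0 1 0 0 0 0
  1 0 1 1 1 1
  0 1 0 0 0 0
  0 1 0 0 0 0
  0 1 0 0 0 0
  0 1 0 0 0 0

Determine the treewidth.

A width-1 tree decomposition is:
Bags: B1 = {2, 5}  B2 = {2, 6}  B3 = {2, 4}  B4 = {2, 3}  B5 = {1, 2}
Tree: B1–B2, B1–B3, B3–B4, B4–B5
Every bag has size at most 2, so the width is 2 − 1 = 1 and tw(G) ≤ 1. Since G has at least one edge (e.g. 2–5), it is not an edgeless graph, so tw(G) ≥ 1. Therefore the treewidth is 1.

1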